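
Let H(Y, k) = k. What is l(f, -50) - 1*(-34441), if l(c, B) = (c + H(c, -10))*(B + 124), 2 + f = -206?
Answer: 18309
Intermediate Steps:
f = -208 (f = -2 - 206 = -208)
l(c, B) = (-10 + c)*(124 + B) (l(c, B) = (c - 10)*(B + 124) = (-10 + c)*(124 + B))
l(f, -50) - 1*(-34441) = (-1240 - 10*(-50) + 124*(-208) - 50*(-208)) - 1*(-34441) = (-1240 + 500 - 25792 + 10400) + 34441 = -16132 + 34441 = 18309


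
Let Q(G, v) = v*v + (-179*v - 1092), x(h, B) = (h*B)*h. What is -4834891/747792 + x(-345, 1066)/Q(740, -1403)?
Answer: 42077175873143/829471076784 ≈ 50.728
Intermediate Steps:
x(h, B) = B*h**2 (x(h, B) = (B*h)*h = B*h**2)
Q(G, v) = -1092 + v**2 - 179*v (Q(G, v) = v**2 + (-1092 - 179*v) = -1092 + v**2 - 179*v)
-4834891/747792 + x(-345, 1066)/Q(740, -1403) = -4834891/747792 + (1066*(-345)**2)/(-1092 + (-1403)**2 - 179*(-1403)) = -4834891*1/747792 + (1066*119025)/(-1092 + 1968409 + 251137) = -4834891/747792 + 126880650/2218454 = -4834891/747792 + 126880650*(1/2218454) = -4834891/747792 + 63440325/1109227 = 42077175873143/829471076784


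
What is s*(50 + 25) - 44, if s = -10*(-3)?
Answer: 2206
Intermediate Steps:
s = 30
s*(50 + 25) - 44 = 30*(50 + 25) - 44 = 30*75 - 44 = 2250 - 44 = 2206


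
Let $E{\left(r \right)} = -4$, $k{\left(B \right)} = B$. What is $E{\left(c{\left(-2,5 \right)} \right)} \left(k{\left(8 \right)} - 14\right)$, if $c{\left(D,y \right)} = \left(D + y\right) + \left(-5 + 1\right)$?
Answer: $24$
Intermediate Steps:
$c{\left(D,y \right)} = -4 + D + y$ ($c{\left(D,y \right)} = \left(D + y\right) - 4 = -4 + D + y$)
$E{\left(c{\left(-2,5 \right)} \right)} \left(k{\left(8 \right)} - 14\right) = - 4 \left(8 - 14\right) = \left(-4\right) \left(-6\right) = 24$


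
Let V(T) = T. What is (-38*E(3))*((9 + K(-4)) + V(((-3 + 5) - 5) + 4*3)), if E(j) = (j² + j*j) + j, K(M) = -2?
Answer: -12768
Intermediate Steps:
E(j) = j + 2*j² (E(j) = (j² + j²) + j = 2*j² + j = j + 2*j²)
(-38*E(3))*((9 + K(-4)) + V(((-3 + 5) - 5) + 4*3)) = (-114*(1 + 2*3))*((9 - 2) + (((-3 + 5) - 5) + 4*3)) = (-114*(1 + 6))*(7 + ((2 - 5) + 12)) = (-114*7)*(7 + (-3 + 12)) = (-38*21)*(7 + 9) = -798*16 = -12768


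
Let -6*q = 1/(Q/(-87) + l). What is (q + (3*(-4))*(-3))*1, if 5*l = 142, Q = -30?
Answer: 900143/25008 ≈ 35.994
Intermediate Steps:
l = 142/5 (l = (1/5)*142 = 142/5 ≈ 28.400)
q = -145/25008 (q = -1/(6*(-30/(-87) + 142/5)) = -1/(6*(-30*(-1/87) + 142/5)) = -1/(6*(10/29 + 142/5)) = -1/(6*4168/145) = -1/6*145/4168 = -145/25008 ≈ -0.0057981)
(q + (3*(-4))*(-3))*1 = (-145/25008 + (3*(-4))*(-3))*1 = (-145/25008 - 12*(-3))*1 = (-145/25008 + 36)*1 = (900143/25008)*1 = 900143/25008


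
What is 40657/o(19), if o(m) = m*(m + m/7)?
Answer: 284599/2888 ≈ 98.545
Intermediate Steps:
o(m) = 8*m²/7 (o(m) = m*(m + m*(⅐)) = m*(m + m/7) = m*(8*m/7) = 8*m²/7)
40657/o(19) = 40657/(((8/7)*19²)) = 40657/(((8/7)*361)) = 40657/(2888/7) = 40657*(7/2888) = 284599/2888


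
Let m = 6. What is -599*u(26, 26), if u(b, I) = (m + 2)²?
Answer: -38336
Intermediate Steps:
u(b, I) = 64 (u(b, I) = (6 + 2)² = 8² = 64)
-599*u(26, 26) = -599*64 = -38336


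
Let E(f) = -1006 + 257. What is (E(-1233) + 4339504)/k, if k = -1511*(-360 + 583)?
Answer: -4338755/336953 ≈ -12.876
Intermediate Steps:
E(f) = -749
k = -336953 (k = -1511*223 = -336953)
(E(-1233) + 4339504)/k = (-749 + 4339504)/(-336953) = 4338755*(-1/336953) = -4338755/336953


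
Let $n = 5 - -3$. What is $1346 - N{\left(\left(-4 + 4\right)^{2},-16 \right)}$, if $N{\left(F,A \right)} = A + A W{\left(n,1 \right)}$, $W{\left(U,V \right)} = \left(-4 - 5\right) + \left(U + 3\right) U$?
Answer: $2626$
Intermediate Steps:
$n = 8$ ($n = 5 + 3 = 8$)
$W{\left(U,V \right)} = -9 + U \left(3 + U\right)$ ($W{\left(U,V \right)} = -9 + \left(3 + U\right) U = -9 + U \left(3 + U\right)$)
$N{\left(F,A \right)} = 80 A$ ($N{\left(F,A \right)} = A + A \left(-9 + 8^{2} + 3 \cdot 8\right) = A + A \left(-9 + 64 + 24\right) = A + A 79 = A + 79 A = 80 A$)
$1346 - N{\left(\left(-4 + 4\right)^{2},-16 \right)} = 1346 - 80 \left(-16\right) = 1346 - -1280 = 1346 + 1280 = 2626$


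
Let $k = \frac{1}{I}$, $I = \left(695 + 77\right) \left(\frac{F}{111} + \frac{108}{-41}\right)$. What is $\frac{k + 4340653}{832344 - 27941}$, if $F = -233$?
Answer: $\frac{72183548838205}{13376941957756} \approx 5.3961$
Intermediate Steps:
$I = - \frac{16629652}{4551}$ ($I = \left(695 + 77\right) \left(- \frac{233}{111} + \frac{108}{-41}\right) = 772 \left(\left(-233\right) \frac{1}{111} + 108 \left(- \frac{1}{41}\right)\right) = 772 \left(- \frac{233}{111} - \frac{108}{41}\right) = 772 \left(- \frac{21541}{4551}\right) = - \frac{16629652}{4551} \approx -3654.1$)
$k = - \frac{4551}{16629652}$ ($k = \frac{1}{- \frac{16629652}{4551}} = - \frac{4551}{16629652} \approx -0.00027367$)
$\frac{k + 4340653}{832344 - 27941} = \frac{- \frac{4551}{16629652} + 4340653}{832344 - 27941} = \frac{72183548838205}{16629652 \cdot 804403} = \frac{72183548838205}{16629652} \cdot \frac{1}{804403} = \frac{72183548838205}{13376941957756}$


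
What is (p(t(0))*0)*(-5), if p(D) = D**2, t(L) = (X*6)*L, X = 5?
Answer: 0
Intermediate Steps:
t(L) = 30*L (t(L) = (5*6)*L = 30*L)
(p(t(0))*0)*(-5) = ((30*0)**2*0)*(-5) = (0**2*0)*(-5) = (0*0)*(-5) = 0*(-5) = 0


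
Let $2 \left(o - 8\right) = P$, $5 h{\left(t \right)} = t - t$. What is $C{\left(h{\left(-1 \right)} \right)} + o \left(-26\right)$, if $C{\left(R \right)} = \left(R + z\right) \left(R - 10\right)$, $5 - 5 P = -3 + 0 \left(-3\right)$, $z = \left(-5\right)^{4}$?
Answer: $- \frac{32394}{5} \approx -6478.8$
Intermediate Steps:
$z = 625$
$h{\left(t \right)} = 0$ ($h{\left(t \right)} = \frac{t - t}{5} = \frac{1}{5} \cdot 0 = 0$)
$P = \frac{8}{5}$ ($P = 1 - \frac{-3 + 0 \left(-3\right)}{5} = 1 - \frac{-3 + 0}{5} = 1 - - \frac{3}{5} = 1 + \frac{3}{5} = \frac{8}{5} \approx 1.6$)
$C{\left(R \right)} = \left(-10 + R\right) \left(625 + R\right)$ ($C{\left(R \right)} = \left(R + 625\right) \left(R - 10\right) = \left(625 + R\right) \left(-10 + R\right) = \left(-10 + R\right) \left(625 + R\right)$)
$o = \frac{44}{5}$ ($o = 8 + \frac{1}{2} \cdot \frac{8}{5} = 8 + \frac{4}{5} = \frac{44}{5} \approx 8.8$)
$C{\left(h{\left(-1 \right)} \right)} + o \left(-26\right) = \left(-6250 + 0^{2} + 615 \cdot 0\right) + \frac{44}{5} \left(-26\right) = \left(-6250 + 0 + 0\right) - \frac{1144}{5} = -6250 - \frac{1144}{5} = - \frac{32394}{5}$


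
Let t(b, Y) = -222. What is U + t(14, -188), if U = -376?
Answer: -598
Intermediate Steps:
U + t(14, -188) = -376 - 222 = -598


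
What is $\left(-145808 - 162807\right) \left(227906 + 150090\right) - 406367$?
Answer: $-116655641907$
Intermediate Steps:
$\left(-145808 - 162807\right) \left(227906 + 150090\right) - 406367 = \left(-308615\right) 377996 - 406367 = -116655235540 - 406367 = -116655641907$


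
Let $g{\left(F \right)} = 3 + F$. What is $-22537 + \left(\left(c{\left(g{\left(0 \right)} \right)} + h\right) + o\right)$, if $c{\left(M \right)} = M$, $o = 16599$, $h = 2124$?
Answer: $-3811$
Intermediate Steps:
$-22537 + \left(\left(c{\left(g{\left(0 \right)} \right)} + h\right) + o\right) = -22537 + \left(\left(\left(3 + 0\right) + 2124\right) + 16599\right) = -22537 + \left(\left(3 + 2124\right) + 16599\right) = -22537 + \left(2127 + 16599\right) = -22537 + 18726 = -3811$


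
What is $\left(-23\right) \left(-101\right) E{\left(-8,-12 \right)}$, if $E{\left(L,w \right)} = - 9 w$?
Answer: $250884$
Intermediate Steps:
$\left(-23\right) \left(-101\right) E{\left(-8,-12 \right)} = \left(-23\right) \left(-101\right) \left(\left(-9\right) \left(-12\right)\right) = 2323 \cdot 108 = 250884$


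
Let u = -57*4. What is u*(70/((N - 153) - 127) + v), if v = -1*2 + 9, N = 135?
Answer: -43092/29 ≈ -1485.9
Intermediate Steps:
v = 7 (v = -2 + 9 = 7)
u = -228
u*(70/((N - 153) - 127) + v) = -228*(70/((135 - 153) - 127) + 7) = -228*(70/(-18 - 127) + 7) = -228*(70/(-145) + 7) = -228*(70*(-1/145) + 7) = -228*(-14/29 + 7) = -228*189/29 = -43092/29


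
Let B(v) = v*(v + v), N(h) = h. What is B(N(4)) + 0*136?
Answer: 32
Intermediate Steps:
B(v) = 2*v² (B(v) = v*(2*v) = 2*v²)
B(N(4)) + 0*136 = 2*4² + 0*136 = 2*16 + 0 = 32 + 0 = 32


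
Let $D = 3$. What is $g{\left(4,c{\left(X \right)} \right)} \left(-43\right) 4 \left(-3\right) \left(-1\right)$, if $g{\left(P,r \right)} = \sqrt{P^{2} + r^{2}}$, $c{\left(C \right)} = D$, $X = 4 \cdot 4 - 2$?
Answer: $-2580$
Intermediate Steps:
$X = 14$ ($X = 16 - 2 = 14$)
$c{\left(C \right)} = 3$
$g{\left(4,c{\left(X \right)} \right)} \left(-43\right) 4 \left(-3\right) \left(-1\right) = \sqrt{4^{2} + 3^{2}} \left(-43\right) 4 \left(-3\right) \left(-1\right) = \sqrt{16 + 9} \left(-43\right) \left(\left(-12\right) \left(-1\right)\right) = \sqrt{25} \left(-43\right) 12 = 5 \left(-43\right) 12 = \left(-215\right) 12 = -2580$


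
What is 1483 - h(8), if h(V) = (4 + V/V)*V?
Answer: 1443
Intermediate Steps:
h(V) = 5*V (h(V) = (4 + 1)*V = 5*V)
1483 - h(8) = 1483 - 5*8 = 1483 - 1*40 = 1483 - 40 = 1443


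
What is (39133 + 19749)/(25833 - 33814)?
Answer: -58882/7981 ≈ -7.3778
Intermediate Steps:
(39133 + 19749)/(25833 - 33814) = 58882/(-7981) = 58882*(-1/7981) = -58882/7981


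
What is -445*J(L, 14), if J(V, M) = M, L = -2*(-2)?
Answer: -6230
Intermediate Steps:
L = 4
-445*J(L, 14) = -445*14 = -6230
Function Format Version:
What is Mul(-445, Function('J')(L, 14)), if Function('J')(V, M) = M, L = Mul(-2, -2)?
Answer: -6230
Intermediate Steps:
L = 4
Mul(-445, Function('J')(L, 14)) = Mul(-445, 14) = -6230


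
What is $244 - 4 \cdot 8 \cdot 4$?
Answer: $116$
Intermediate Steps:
$244 - 4 \cdot 8 \cdot 4 = 244 - 32 \cdot 4 = 244 - 128 = 116$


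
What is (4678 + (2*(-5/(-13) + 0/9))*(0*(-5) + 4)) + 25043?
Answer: 386413/13 ≈ 29724.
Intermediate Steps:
(4678 + (2*(-5/(-13) + 0/9))*(0*(-5) + 4)) + 25043 = (4678 + (2*(-5*(-1/13) + 0*(⅑)))*(0 + 4)) + 25043 = (4678 + (2*(5/13 + 0))*4) + 25043 = (4678 + (2*(5/13))*4) + 25043 = (4678 + (10/13)*4) + 25043 = (4678 + 40/13) + 25043 = 60854/13 + 25043 = 386413/13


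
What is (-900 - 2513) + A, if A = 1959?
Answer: -1454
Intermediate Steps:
(-900 - 2513) + A = (-900 - 2513) + 1959 = -3413 + 1959 = -1454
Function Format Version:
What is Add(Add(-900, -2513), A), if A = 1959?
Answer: -1454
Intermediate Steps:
Add(Add(-900, -2513), A) = Add(Add(-900, -2513), 1959) = Add(-3413, 1959) = -1454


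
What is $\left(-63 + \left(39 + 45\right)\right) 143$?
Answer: $3003$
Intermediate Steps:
$\left(-63 + \left(39 + 45\right)\right) 143 = \left(-63 + 84\right) 143 = 21 \cdot 143 = 3003$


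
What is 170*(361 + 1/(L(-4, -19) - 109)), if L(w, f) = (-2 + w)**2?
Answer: 4479840/73 ≈ 61368.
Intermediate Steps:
170*(361 + 1/(L(-4, -19) - 109)) = 170*(361 + 1/((-2 - 4)**2 - 109)) = 170*(361 + 1/((-6)**2 - 109)) = 170*(361 + 1/(36 - 109)) = 170*(361 + 1/(-73)) = 170*(361 - 1/73) = 170*(26352/73) = 4479840/73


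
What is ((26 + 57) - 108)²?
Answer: 625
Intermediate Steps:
((26 + 57) - 108)² = (83 - 108)² = (-25)² = 625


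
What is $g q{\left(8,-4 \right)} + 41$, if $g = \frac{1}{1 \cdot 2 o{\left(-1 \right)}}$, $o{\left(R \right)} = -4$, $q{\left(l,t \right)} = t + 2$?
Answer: $\frac{165}{4} \approx 41.25$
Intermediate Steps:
$q{\left(l,t \right)} = 2 + t$
$g = - \frac{1}{8}$ ($g = \frac{1}{1 \cdot 2 \left(-4\right)} = \frac{1}{2 \left(-4\right)} = \frac{1}{-8} = - \frac{1}{8} \approx -0.125$)
$g q{\left(8,-4 \right)} + 41 = - \frac{2 - 4}{8} + 41 = \left(- \frac{1}{8}\right) \left(-2\right) + 41 = \frac{1}{4} + 41 = \frac{165}{4}$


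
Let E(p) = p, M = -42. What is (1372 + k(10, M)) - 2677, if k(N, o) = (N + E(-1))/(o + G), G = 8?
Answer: -44379/34 ≈ -1305.3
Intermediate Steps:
k(N, o) = (-1 + N)/(8 + o) (k(N, o) = (N - 1)/(o + 8) = (-1 + N)/(8 + o))
(1372 + k(10, M)) - 2677 = (1372 + (-1 + 10)/(8 - 42)) - 2677 = (1372 + 9/(-34)) - 2677 = (1372 - 1/34*9) - 2677 = (1372 - 9/34) - 2677 = 46639/34 - 2677 = -44379/34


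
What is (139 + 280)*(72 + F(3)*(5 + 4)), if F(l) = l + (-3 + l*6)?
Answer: 98046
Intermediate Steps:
F(l) = -3 + 7*l (F(l) = l + (-3 + 6*l) = -3 + 7*l)
(139 + 280)*(72 + F(3)*(5 + 4)) = (139 + 280)*(72 + (-3 + 7*3)*(5 + 4)) = 419*(72 + (-3 + 21)*9) = 419*(72 + 18*9) = 419*(72 + 162) = 419*234 = 98046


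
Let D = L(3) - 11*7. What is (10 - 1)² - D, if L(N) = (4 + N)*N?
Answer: 137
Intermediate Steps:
L(N) = N*(4 + N)
D = -56 (D = 3*(4 + 3) - 11*7 = 3*7 - 77 = 21 - 77 = -56)
(10 - 1)² - D = (10 - 1)² - 1*(-56) = 9² + 56 = 81 + 56 = 137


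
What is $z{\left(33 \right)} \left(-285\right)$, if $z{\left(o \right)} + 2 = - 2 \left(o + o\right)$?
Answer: $38190$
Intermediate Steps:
$z{\left(o \right)} = -2 - 4 o$ ($z{\left(o \right)} = -2 - 2 \left(o + o\right) = -2 - 2 \cdot 2 o = -2 - 4 o$)
$z{\left(33 \right)} \left(-285\right) = \left(-2 - 132\right) \left(-285\right) = \left(-134\right) \left(-285\right) = 38190$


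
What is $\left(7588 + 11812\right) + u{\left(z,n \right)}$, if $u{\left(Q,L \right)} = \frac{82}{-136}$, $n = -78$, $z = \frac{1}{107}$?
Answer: $\frac{1319159}{68} \approx 19399.0$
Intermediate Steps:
$z = \frac{1}{107} \approx 0.0093458$
$u{\left(Q,L \right)} = - \frac{41}{68}$ ($u{\left(Q,L \right)} = 82 \left(- \frac{1}{136}\right) = - \frac{41}{68}$)
$\left(7588 + 11812\right) + u{\left(z,n \right)} = \left(7588 + 11812\right) - \frac{41}{68} = 19400 - \frac{41}{68} = \frac{1319159}{68}$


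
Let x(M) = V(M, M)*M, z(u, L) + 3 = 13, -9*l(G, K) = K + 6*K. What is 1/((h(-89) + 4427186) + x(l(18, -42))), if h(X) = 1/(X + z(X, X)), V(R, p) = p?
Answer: 711/3148487953 ≈ 2.2582e-7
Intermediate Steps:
l(G, K) = -7*K/9 (l(G, K) = -(K + 6*K)/9 = -7*K/9)
z(u, L) = 10 (z(u, L) = -3 + 13 = 10)
x(M) = M**2 (x(M) = M*M = M**2)
h(X) = 1/(10 + X) (h(X) = 1/(X + 10) = 1/(10 + X))
1/((h(-89) + 4427186) + x(l(18, -42))) = 1/((1/(10 - 89) + 4427186) + (-7/9*(-42))**2) = 1/((1/(-79) + 4427186) + (98/3)**2) = 1/((-1/79 + 4427186) + 9604/9) = 1/(349747693/79 + 9604/9) = 1/(3148487953/711) = 711/3148487953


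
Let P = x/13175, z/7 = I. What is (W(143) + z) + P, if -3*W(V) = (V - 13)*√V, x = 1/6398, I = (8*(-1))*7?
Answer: -33043110799/84293650 - 130*√143/3 ≈ -910.19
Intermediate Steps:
I = -56 (I = -8*7 = -56)
x = 1/6398 ≈ 0.00015630
z = -392 (z = 7*(-56) = -392)
W(V) = -√V*(-13 + V)/3 (W(V) = -(V - 13)*√V/3 = -(-13 + V)*√V/3 = -√V*(-13 + V)/3)
P = 1/84293650 (P = (1/6398)/13175 = (1/6398)*(1/13175) = 1/84293650 ≈ 1.1863e-8)
(W(143) + z) + P = (√143*(13 - 1*143)/3 - 392) + 1/84293650 = (√143*(13 - 143)/3 - 392) + 1/84293650 = ((⅓)*√143*(-130) - 392) + 1/84293650 = (-130*√143/3 - 392) + 1/84293650 = (-392 - 130*√143/3) + 1/84293650 = -33043110799/84293650 - 130*√143/3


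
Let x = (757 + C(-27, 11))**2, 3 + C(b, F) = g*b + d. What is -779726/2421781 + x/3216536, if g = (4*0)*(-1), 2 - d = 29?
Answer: -1228035258987/7789745770616 ≈ -0.15765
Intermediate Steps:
d = -27 (d = 2 - 1*29 = 2 - 29 = -27)
g = 0 (g = 0*(-1) = 0)
C(b, F) = -30 (C(b, F) = -3 + (0*b - 27) = -3 + (0 - 27) = -3 - 27 = -30)
x = 528529 (x = (757 - 30)**2 = 727**2 = 528529)
-779726/2421781 + x/3216536 = -779726/2421781 + 528529/3216536 = -1228035258987/7789745770616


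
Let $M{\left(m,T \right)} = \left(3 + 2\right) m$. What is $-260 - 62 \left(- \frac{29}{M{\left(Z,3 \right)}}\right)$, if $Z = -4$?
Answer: $- \frac{3499}{10} \approx -349.9$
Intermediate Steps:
$M{\left(m,T \right)} = 5 m$
$-260 - 62 \left(- \frac{29}{M{\left(Z,3 \right)}}\right) = -260 - 62 \left(- \frac{29}{5 \left(-4\right)}\right) = -260 - 62 \left(- \frac{29}{-20}\right) = -260 - 62 \left(\left(-29\right) \left(- \frac{1}{20}\right)\right) = -260 - \frac{899}{10} = - \frac{3499}{10}$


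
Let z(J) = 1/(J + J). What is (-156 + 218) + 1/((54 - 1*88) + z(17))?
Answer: 71576/1155 ≈ 61.971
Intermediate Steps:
z(J) = 1/(2*J)
(-156 + 218) + 1/((54 - 1*88) + z(17)) = (-156 + 218) + 1/((54 - 1*88) + (½)/17) = 62 + 1/((54 - 88) + (½)*(1/17)) = 62 + 1/(-34 + 1/34) = 62 + 1/(-1155/34) = 62 - 34/1155 = 71576/1155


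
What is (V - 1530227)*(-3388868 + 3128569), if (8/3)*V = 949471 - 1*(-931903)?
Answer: 858686575253/4 ≈ 2.1467e+11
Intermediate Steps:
V = 2822061/4 (V = 3*(949471 - 1*(-931903))/8 = 3*(949471 + 931903)/8 = (3/8)*1881374 = 2822061/4 ≈ 7.0552e+5)
(V - 1530227)*(-3388868 + 3128569) = (2822061/4 - 1530227)*(-3388868 + 3128569) = -3298847/4*(-260299) = 858686575253/4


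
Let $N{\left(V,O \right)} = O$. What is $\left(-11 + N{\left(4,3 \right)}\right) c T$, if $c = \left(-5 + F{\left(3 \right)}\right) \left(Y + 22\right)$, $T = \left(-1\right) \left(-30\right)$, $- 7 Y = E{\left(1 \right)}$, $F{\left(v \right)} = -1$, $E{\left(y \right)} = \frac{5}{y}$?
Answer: $\frac{214560}{7} \approx 30651.0$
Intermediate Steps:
$Y = - \frac{5}{7}$ ($Y = - \frac{5 \cdot 1^{-1}}{7} = - \frac{5 \cdot 1}{7} = \left(- \frac{1}{7}\right) 5 = - \frac{5}{7} \approx -0.71429$)
$T = 30$
$c = - \frac{894}{7}$ ($c = \left(-5 - 1\right) \left(- \frac{5}{7} + 22\right) = \left(-6\right) \frac{149}{7} = - \frac{894}{7} \approx -127.71$)
$\left(-11 + N{\left(4,3 \right)}\right) c T = \left(-11 + 3\right) \left(- \frac{894}{7}\right) 30 = \left(-8\right) \left(- \frac{894}{7}\right) 30 = \frac{7152}{7} \cdot 30 = \frac{214560}{7}$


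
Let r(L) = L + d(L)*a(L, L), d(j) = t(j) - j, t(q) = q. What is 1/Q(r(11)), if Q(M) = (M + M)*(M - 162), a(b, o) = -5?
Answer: -1/3322 ≈ -0.00030102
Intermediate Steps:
d(j) = 0 (d(j) = j - j = 0)
r(L) = L (r(L) = L + 0*(-5) = L + 0 = L)
Q(M) = 2*M*(-162 + M) (Q(M) = (2*M)*(-162 + M) = 2*M*(-162 + M))
1/Q(r(11)) = 1/(2*11*(-162 + 11)) = 1/(2*11*(-151)) = 1/(-3322) = -1/3322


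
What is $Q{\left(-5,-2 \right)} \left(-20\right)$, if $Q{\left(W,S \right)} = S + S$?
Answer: $80$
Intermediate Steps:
$Q{\left(W,S \right)} = 2 S$
$Q{\left(-5,-2 \right)} \left(-20\right) = 2 \left(-2\right) \left(-20\right) = \left(-4\right) \left(-20\right) = 80$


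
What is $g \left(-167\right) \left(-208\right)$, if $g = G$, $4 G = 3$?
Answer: $26052$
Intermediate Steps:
$G = \frac{3}{4}$ ($G = \frac{1}{4} \cdot 3 = \frac{3}{4} \approx 0.75$)
$g = \frac{3}{4} \approx 0.75$
$g \left(-167\right) \left(-208\right) = \frac{3}{4} \left(-167\right) \left(-208\right) = \left(- \frac{501}{4}\right) \left(-208\right) = 26052$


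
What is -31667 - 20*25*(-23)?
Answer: -20167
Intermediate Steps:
-31667 - 20*25*(-23) = -31667 - 500*(-23) = -31667 + 11500 = -20167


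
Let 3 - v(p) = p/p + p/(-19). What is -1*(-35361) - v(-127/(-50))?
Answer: 33590923/950 ≈ 35359.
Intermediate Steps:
v(p) = 2 + p/19 (v(p) = 3 - (p/p + p/(-19)) = 3 - (1 + p*(-1/19)) = 3 - (1 - p/19) = 3 + (-1 + p/19) = 2 + p/19)
-1*(-35361) - v(-127/(-50)) = -1*(-35361) - (2 + (-127/(-50))/19) = 35361 - (2 + (-127*(-1/50))/19) = 35361 - (2 + (1/19)*(127/50)) = 35361 - (2 + 127/950) = 35361 - 1*2027/950 = 35361 - 2027/950 = 33590923/950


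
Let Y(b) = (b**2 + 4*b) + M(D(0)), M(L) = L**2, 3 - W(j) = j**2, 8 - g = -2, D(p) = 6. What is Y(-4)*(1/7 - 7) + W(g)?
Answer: -2407/7 ≈ -343.86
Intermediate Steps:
g = 10 (g = 8 - 1*(-2) = 8 + 2 = 10)
W(j) = 3 - j**2
Y(b) = 36 + b**2 + 4*b (Y(b) = (b**2 + 4*b) + 6**2 = (b**2 + 4*b) + 36 = 36 + b**2 + 4*b)
Y(-4)*(1/7 - 7) + W(g) = (36 + (-4)**2 + 4*(-4))*(1/7 - 7) + (3 - 1*10**2) = (36 + 16 - 16)*(1*(1/7) - 7) + (3 - 1*100) = 36*(1/7 - 7) + (3 - 100) = 36*(-48/7) - 97 = -1728/7 - 97 = -2407/7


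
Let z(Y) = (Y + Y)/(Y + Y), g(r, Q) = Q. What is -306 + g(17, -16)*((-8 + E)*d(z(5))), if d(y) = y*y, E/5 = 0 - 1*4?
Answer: 142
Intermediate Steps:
z(Y) = 1 (z(Y) = (2*Y)/((2*Y)) = (2*Y)*(1/(2*Y)) = 1)
E = -20 (E = 5*(0 - 1*4) = 5*(0 - 4) = 5*(-4) = -20)
d(y) = y²
-306 + g(17, -16)*((-8 + E)*d(z(5))) = -306 - 16*(-8 - 20)*1² = -306 - (-448) = -306 - 16*(-28) = -306 + 448 = 142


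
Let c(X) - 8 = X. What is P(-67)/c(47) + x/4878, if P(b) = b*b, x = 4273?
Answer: 22132357/268290 ≈ 82.494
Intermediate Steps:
P(b) = b²
c(X) = 8 + X
P(-67)/c(47) + x/4878 = (-67)²/(8 + 47) + 4273/4878 = 4489/55 + 4273*(1/4878) = 4489*(1/55) + 4273/4878 = 4489/55 + 4273/4878 = 22132357/268290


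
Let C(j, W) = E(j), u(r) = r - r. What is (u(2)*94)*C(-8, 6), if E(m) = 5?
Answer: 0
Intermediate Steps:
u(r) = 0
C(j, W) = 5
(u(2)*94)*C(-8, 6) = (0*94)*5 = 0*5 = 0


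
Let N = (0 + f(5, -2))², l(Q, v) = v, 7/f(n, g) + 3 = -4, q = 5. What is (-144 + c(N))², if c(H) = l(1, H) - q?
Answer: 21904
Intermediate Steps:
f(n, g) = -1 (f(n, g) = 7/(-3 - 4) = 7/(-7) = 7*(-⅐) = -1)
N = 1 (N = (0 - 1)² = (-1)² = 1)
c(H) = -5 + H (c(H) = H - 1*5 = H - 5 = -5 + H)
(-144 + c(N))² = (-144 + (-5 + 1))² = (-144 - 4)² = (-148)² = 21904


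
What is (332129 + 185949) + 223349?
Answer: 741427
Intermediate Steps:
(332129 + 185949) + 223349 = 518078 + 223349 = 741427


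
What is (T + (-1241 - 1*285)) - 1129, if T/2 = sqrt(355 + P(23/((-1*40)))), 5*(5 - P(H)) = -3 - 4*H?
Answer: -2655 + sqrt(36014)/5 ≈ -2617.0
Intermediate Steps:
P(H) = 28/5 + 4*H/5 (P(H) = 5 - (-3 - 4*H)/5 = 5 + (3/5 + 4*H/5) = 28/5 + 4*H/5)
T = sqrt(36014)/5 (T = 2*sqrt(355 + (28/5 + 4*(23/((-1*40)))/5)) = 2*sqrt(355 + (28/5 + 4*(23/(-40))/5)) = 2*sqrt(355 + (28/5 + 4*(23*(-1/40))/5)) = 2*sqrt(355 + (28/5 + (4/5)*(-23/40))) = 2*sqrt(355 + (28/5 - 23/50)) = 2*sqrt(355 + 257/50) = 2*sqrt(18007/50) = 2*(sqrt(36014)/10) = sqrt(36014)/5 ≈ 37.955)
(T + (-1241 - 1*285)) - 1129 = (sqrt(36014)/5 + (-1241 - 1*285)) - 1129 = (sqrt(36014)/5 + (-1241 - 285)) - 1129 = (sqrt(36014)/5 - 1526) - 1129 = (-1526 + sqrt(36014)/5) - 1129 = -2655 + sqrt(36014)/5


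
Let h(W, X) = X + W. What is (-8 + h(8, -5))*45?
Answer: -225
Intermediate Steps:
h(W, X) = W + X
(-8 + h(8, -5))*45 = (-8 + (8 - 5))*45 = (-8 + 3)*45 = -5*45 = -225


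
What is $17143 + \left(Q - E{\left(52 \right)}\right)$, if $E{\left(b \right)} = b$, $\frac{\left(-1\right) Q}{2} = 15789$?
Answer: $-14487$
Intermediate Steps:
$Q = -31578$ ($Q = \left(-2\right) 15789 = -31578$)
$17143 + \left(Q - E{\left(52 \right)}\right) = 17143 - 31630 = -14487$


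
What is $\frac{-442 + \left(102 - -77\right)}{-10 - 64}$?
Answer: $\frac{263}{74} \approx 3.5541$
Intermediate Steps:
$\frac{-442 + \left(102 - -77\right)}{-10 - 64} = \frac{-442 + \left(102 + 77\right)}{-74} = \left(-442 + 179\right) \left(- \frac{1}{74}\right) = \left(-263\right) \left(- \frac{1}{74}\right) = \frac{263}{74}$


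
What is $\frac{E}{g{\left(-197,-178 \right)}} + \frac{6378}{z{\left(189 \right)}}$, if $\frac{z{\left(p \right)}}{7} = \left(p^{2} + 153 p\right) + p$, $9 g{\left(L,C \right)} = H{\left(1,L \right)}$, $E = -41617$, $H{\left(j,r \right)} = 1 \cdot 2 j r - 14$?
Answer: $\frac{18885625949}{20571768} \approx 918.04$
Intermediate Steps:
$H{\left(j,r \right)} = -14 + 2 j r$ ($H{\left(j,r \right)} = 2 j r - 14 = -14 + 2 j r$)
$g{\left(L,C \right)} = - \frac{14}{9} + \frac{2 L}{9}$ ($g{\left(L,C \right)} = \frac{-14 + 2 \cdot 1 L}{9} = \frac{-14 + 2 L}{9} = - \frac{14}{9} + \frac{2 L}{9}$)
$z{\left(p \right)} = 7 p^{2} + 1078 p$ ($z{\left(p \right)} = 7 \left(\left(p^{2} + 153 p\right) + p\right) = 7 \left(p^{2} + 154 p\right) = 7 p^{2} + 1078 p$)
$\frac{E}{g{\left(-197,-178 \right)}} + \frac{6378}{z{\left(189 \right)}} = - \frac{41617}{- \frac{14}{9} + \frac{2}{9} \left(-197\right)} + \frac{6378}{7 \cdot 189 \left(154 + 189\right)} = - \frac{41617}{- \frac{14}{9} - \frac{394}{9}} + \frac{6378}{7 \cdot 189 \cdot 343} = - \frac{41617}{- \frac{136}{3}} + \frac{6378}{453789} = \left(-41617\right) \left(- \frac{3}{136}\right) + 6378 \cdot \frac{1}{453789} = \frac{124851}{136} + \frac{2126}{151263} = \frac{18885625949}{20571768}$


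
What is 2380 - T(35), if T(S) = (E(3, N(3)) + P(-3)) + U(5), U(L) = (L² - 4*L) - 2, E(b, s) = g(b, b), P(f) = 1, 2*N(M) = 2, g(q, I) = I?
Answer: 2373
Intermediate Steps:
N(M) = 1 (N(M) = (½)*2 = 1)
E(b, s) = b
U(L) = -2 + L² - 4*L
T(S) = 7 (T(S) = (3 + 1) + (-2 + 5² - 4*5) = 4 + (-2 + 25 - 20) = 4 + 3 = 7)
2380 - T(35) = 2380 - 1*7 = 2380 - 7 = 2373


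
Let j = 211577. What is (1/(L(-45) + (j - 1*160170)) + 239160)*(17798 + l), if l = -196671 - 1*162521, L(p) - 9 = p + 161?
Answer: -2103736932575337/25766 ≈ -8.1648e+10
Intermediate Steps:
L(p) = 170 + p (L(p) = 9 + (p + 161) = 9 + (161 + p) = 170 + p)
l = -359192 (l = -196671 - 162521 = -359192)
(1/(L(-45) + (j - 1*160170)) + 239160)*(17798 + l) = (1/((170 - 45) + (211577 - 1*160170)) + 239160)*(17798 - 359192) = (1/(125 + (211577 - 160170)) + 239160)*(-341394) = (1/(125 + 51407) + 239160)*(-341394) = (1/51532 + 239160)*(-341394) = (12324393121/51532)*(-341394) = -2103736932575337/25766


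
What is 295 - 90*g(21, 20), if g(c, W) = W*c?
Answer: -37505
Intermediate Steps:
295 - 90*g(21, 20) = 295 - 1800*21 = 295 - 90*420 = 295 - 37800 = -37505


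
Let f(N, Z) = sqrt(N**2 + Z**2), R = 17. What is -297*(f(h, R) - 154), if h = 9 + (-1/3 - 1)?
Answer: 45738 - 99*sqrt(3130) ≈ 40199.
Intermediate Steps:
h = 23/3 (h = 9 + (-1*1/3 - 1) = 9 + (-1/3 - 1) = 9 - 4/3 = 23/3 ≈ 7.6667)
-297*(f(h, R) - 154) = -297*(sqrt((23/3)**2 + 17**2) - 154) = -297*(sqrt(529/9 + 289) - 154) = -297*(sqrt(3130/9) - 154) = -297*(sqrt(3130)/3 - 154) = -297*(-154 + sqrt(3130)/3) = 45738 - 99*sqrt(3130)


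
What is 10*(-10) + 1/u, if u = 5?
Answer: -499/5 ≈ -99.800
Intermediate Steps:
10*(-10) + 1/u = 10*(-10) + 1/5 = -100 + 1/5 = -499/5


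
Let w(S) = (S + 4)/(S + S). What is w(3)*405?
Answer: 945/2 ≈ 472.50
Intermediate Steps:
w(S) = (4 + S)/(2*S) (w(S) = (4 + S)/((2*S)) = (4 + S)*(1/(2*S)) = (4 + S)/(2*S))
w(3)*405 = ((½)*(4 + 3)/3)*405 = ((½)*(⅓)*7)*405 = (7/6)*405 = 945/2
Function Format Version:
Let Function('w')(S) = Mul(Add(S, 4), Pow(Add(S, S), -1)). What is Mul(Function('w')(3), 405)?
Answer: Rational(945, 2) ≈ 472.50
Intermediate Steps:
Function('w')(S) = Mul(Rational(1, 2), Pow(S, -1), Add(4, S)) (Function('w')(S) = Mul(Add(4, S), Pow(Mul(2, S), -1)) = Mul(Add(4, S), Mul(Rational(1, 2), Pow(S, -1))) = Mul(Rational(1, 2), Pow(S, -1), Add(4, S)))
Mul(Function('w')(3), 405) = Mul(Mul(Rational(1, 2), Pow(3, -1), Add(4, 3)), 405) = Mul(Mul(Rational(1, 2), Rational(1, 3), 7), 405) = Mul(Rational(7, 6), 405) = Rational(945, 2)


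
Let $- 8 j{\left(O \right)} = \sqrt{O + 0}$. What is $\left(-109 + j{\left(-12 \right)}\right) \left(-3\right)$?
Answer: $327 + \frac{3 i \sqrt{3}}{4} \approx 327.0 + 1.299 i$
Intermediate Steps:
$j{\left(O \right)} = - \frac{\sqrt{O}}{8}$ ($j{\left(O \right)} = - \frac{\sqrt{O + 0}}{8} = - \frac{\sqrt{O}}{8}$)
$\left(-109 + j{\left(-12 \right)}\right) \left(-3\right) = \left(-109 - \frac{\sqrt{-12}}{8}\right) \left(-3\right) = \left(-109 - \frac{2 i \sqrt{3}}{8}\right) \left(-3\right) = \left(-109 - \frac{i \sqrt{3}}{4}\right) \left(-3\right) = 327 + \frac{3 i \sqrt{3}}{4}$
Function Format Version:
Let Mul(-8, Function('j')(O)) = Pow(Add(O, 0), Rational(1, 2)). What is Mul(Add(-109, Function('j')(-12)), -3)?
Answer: Add(327, Mul(Rational(3, 4), I, Pow(3, Rational(1, 2)))) ≈ Add(327.00, Mul(1.2990, I))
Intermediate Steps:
Function('j')(O) = Mul(Rational(-1, 8), Pow(O, Rational(1, 2))) (Function('j')(O) = Mul(Rational(-1, 8), Pow(Add(O, 0), Rational(1, 2))) = Mul(Rational(-1, 8), Pow(O, Rational(1, 2))))
Mul(Add(-109, Function('j')(-12)), -3) = Mul(Add(-109, Mul(Rational(-1, 8), Pow(-12, Rational(1, 2)))), -3) = Mul(Add(-109, Mul(Rational(-1, 8), Mul(2, I, Pow(3, Rational(1, 2))))), -3) = Mul(Add(-109, Mul(Rational(-1, 4), I, Pow(3, Rational(1, 2)))), -3) = Add(327, Mul(Rational(3, 4), I, Pow(3, Rational(1, 2))))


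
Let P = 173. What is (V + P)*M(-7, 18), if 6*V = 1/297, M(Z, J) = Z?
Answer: -2158009/1782 ≈ -1211.0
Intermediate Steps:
V = 1/1782 (V = (⅙)/297 = (⅙)*(1/297) = 1/1782 ≈ 0.00056117)
(V + P)*M(-7, 18) = (1/1782 + 173)*(-7) = (308287/1782)*(-7) = -2158009/1782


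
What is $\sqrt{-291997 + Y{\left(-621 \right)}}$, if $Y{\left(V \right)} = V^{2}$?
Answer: $2 \sqrt{23411} \approx 306.01$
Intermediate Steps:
$\sqrt{-291997 + Y{\left(-621 \right)}} = \sqrt{-291997 + \left(-621\right)^{2}} = \sqrt{-291997 + 385641} = \sqrt{93644} = 2 \sqrt{23411}$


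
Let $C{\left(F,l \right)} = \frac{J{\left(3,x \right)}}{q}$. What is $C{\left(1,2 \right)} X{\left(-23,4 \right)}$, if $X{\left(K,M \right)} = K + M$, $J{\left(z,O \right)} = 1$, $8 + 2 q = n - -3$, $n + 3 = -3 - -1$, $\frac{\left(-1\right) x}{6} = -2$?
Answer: $\frac{19}{5} \approx 3.8$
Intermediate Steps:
$x = 12$ ($x = \left(-6\right) \left(-2\right) = 12$)
$n = -5$ ($n = -3 - 2 = -5$)
$q = -5$ ($q = -4 + \frac{-5 - -3}{2} = -4 + \frac{-5 + 3}{2} = -4 + \frac{1}{2} \left(-2\right) = -4 - 1 = -5$)
$C{\left(F,l \right)} = - \frac{1}{5}$ ($C{\left(F,l \right)} = 1 \frac{1}{-5} = 1 \left(- \frac{1}{5}\right) = - \frac{1}{5}$)
$C{\left(1,2 \right)} X{\left(-23,4 \right)} = - \frac{-23 + 4}{5} = \left(- \frac{1}{5}\right) \left(-19\right) = \frac{19}{5}$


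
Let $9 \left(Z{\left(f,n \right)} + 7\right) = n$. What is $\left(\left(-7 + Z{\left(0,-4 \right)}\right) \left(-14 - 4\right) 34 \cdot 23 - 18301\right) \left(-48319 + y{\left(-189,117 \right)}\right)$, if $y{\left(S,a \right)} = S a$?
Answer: $-13031258208$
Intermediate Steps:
$Z{\left(f,n \right)} = -7 + \frac{n}{9}$
$\left(\left(-7 + Z{\left(0,-4 \right)}\right) \left(-14 - 4\right) 34 \cdot 23 - 18301\right) \left(-48319 + y{\left(-189,117 \right)}\right) = \left(\left(-7 + \left(-7 + \frac{1}{9} \left(-4\right)\right)\right) \left(-14 - 4\right) 34 \cdot 23 - 18301\right) \left(-48319 - 22113\right) = \left(\left(-7 - \frac{67}{9}\right) \left(-18\right) 34 \cdot 23 - 18301\right) \left(-48319 - 22113\right) = \left(\left(-7 - \frac{67}{9}\right) \left(-18\right) 34 \cdot 23 - 18301\right) \left(-70432\right) = \left(\left(- \frac{130}{9}\right) \left(-18\right) 34 \cdot 23 - 18301\right) \left(-70432\right) = \left(260 \cdot 34 \cdot 23 - 18301\right) \left(-70432\right) = \left(8840 \cdot 23 - 18301\right) \left(-70432\right) = \left(203320 - 18301\right) \left(-70432\right) = 185019 \left(-70432\right) = -13031258208$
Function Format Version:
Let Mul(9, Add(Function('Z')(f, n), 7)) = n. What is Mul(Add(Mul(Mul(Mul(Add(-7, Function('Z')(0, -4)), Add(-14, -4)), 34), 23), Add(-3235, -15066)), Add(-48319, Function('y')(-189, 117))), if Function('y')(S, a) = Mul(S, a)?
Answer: -13031258208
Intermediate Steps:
Function('Z')(f, n) = Add(-7, Mul(Rational(1, 9), n))
Mul(Add(Mul(Mul(Mul(Add(-7, Function('Z')(0, -4)), Add(-14, -4)), 34), 23), Add(-3235, -15066)), Add(-48319, Function('y')(-189, 117))) = Mul(Add(Mul(Mul(Mul(Add(-7, Add(-7, Mul(Rational(1, 9), -4))), Add(-14, -4)), 34), 23), Add(-3235, -15066)), Add(-48319, Mul(-189, 117))) = Mul(Add(Mul(Mul(Mul(Add(-7, Add(-7, Rational(-4, 9))), -18), 34), 23), -18301), Add(-48319, -22113)) = Mul(Add(Mul(Mul(Mul(Add(-7, Rational(-67, 9)), -18), 34), 23), -18301), -70432) = Mul(Add(Mul(Mul(Mul(Rational(-130, 9), -18), 34), 23), -18301), -70432) = Mul(Add(Mul(Mul(260, 34), 23), -18301), -70432) = Mul(Add(Mul(8840, 23), -18301), -70432) = Mul(Add(203320, -18301), -70432) = Mul(185019, -70432) = -13031258208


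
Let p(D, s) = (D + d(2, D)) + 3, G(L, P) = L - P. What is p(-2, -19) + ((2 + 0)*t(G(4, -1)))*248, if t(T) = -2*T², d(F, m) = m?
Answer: -24801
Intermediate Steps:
p(D, s) = 3 + 2*D (p(D, s) = (D + D) + 3 = 2*D + 3 = 3 + 2*D)
p(-2, -19) + ((2 + 0)*t(G(4, -1)))*248 = (3 + 2*(-2)) + ((2 + 0)*(-2*(4 - 1*(-1))²))*248 = (3 - 4) + (2*(-2*(4 + 1)²))*248 = -1 + (2*(-2*5²))*248 = -1 + (2*(-2*25))*248 = -1 + (2*(-50))*248 = -1 - 100*248 = -1 - 24800 = -24801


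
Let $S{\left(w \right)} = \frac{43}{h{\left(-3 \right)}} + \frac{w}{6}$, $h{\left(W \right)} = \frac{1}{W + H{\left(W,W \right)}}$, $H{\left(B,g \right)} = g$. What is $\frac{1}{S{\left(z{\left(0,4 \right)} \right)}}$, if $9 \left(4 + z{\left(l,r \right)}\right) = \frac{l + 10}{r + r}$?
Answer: $- \frac{216}{55867} \approx -0.0038663$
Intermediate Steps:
$h{\left(W \right)} = \frac{1}{2 W}$ ($h{\left(W \right)} = \frac{1}{W + W} = \frac{1}{2 W}$)
$z{\left(l,r \right)} = -4 + \frac{10 + l}{18 r}$ ($z{\left(l,r \right)} = -4 + \frac{\left(l + 10\right) \frac{1}{r + r}}{9} = -4 + \frac{\left(10 + l\right) \frac{1}{2 r}}{9} = -4 + \frac{\frac{1}{2} \frac{1}{r} \left(10 + l\right)}{9} = -4 + \frac{10 + l}{18 r}$)
$S{\left(w \right)} = -258 + \frac{w}{6}$ ($S{\left(w \right)} = \frac{43}{\frac{1}{2} \frac{1}{-3}} + \frac{w}{6} = \frac{43}{\frac{1}{2} \left(- \frac{1}{3}\right)} + w \frac{1}{6} = \frac{43}{- \frac{1}{6}} + \frac{w}{6} = 43 \left(-6\right) + \frac{w}{6} = -258 + \frac{w}{6}$)
$\frac{1}{S{\left(z{\left(0,4 \right)} \right)}} = \frac{1}{-258 + \frac{\frac{1}{18} \cdot \frac{1}{4} \left(10 + 0 - 288\right)}{6}} = \frac{1}{-258 + \frac{\frac{1}{18} \cdot \frac{1}{4} \left(-278\right)}{6}} = \frac{1}{-258 + \frac{1}{6} \left(- \frac{139}{36}\right)} = \frac{1}{-258 - \frac{139}{216}} = \frac{1}{- \frac{55867}{216}} = - \frac{216}{55867}$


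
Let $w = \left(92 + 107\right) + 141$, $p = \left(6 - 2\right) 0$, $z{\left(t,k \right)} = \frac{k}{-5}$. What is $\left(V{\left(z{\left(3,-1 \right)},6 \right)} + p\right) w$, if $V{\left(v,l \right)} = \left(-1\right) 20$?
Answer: $-6800$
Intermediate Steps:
$z{\left(t,k \right)} = - \frac{k}{5}$ ($z{\left(t,k \right)} = k \left(- \frac{1}{5}\right) = - \frac{k}{5}$)
$V{\left(v,l \right)} = -20$
$p = 0$ ($p = 4 \cdot 0 = 0$)
$w = 340$ ($w = 199 + 141 = 340$)
$\left(V{\left(z{\left(3,-1 \right)},6 \right)} + p\right) w = \left(-20 + 0\right) 340 = \left(-20\right) 340 = -6800$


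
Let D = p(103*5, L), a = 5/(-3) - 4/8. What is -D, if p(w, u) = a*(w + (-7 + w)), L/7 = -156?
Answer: 4433/2 ≈ 2216.5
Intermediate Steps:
L = -1092 (L = 7*(-156) = -1092)
a = -13/6 (a = 5*(-⅓) - 4*⅛ = -5/3 - ½ = -13/6 ≈ -2.1667)
p(w, u) = 91/6 - 13*w/3 (p(w, u) = -13*(w + (-7 + w))/6 = -13*(-7 + 2*w)/6 = 91/6 - 13*w/3)
D = -4433/2 (D = 91/6 - 1339*5/3 = 91/6 - 13/3*515 = 91/6 - 6695/3 = -4433/2 ≈ -2216.5)
-D = -1*(-4433/2) = 4433/2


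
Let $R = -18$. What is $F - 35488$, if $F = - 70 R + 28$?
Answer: $-34200$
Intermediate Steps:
$F = 1288$ ($F = \left(-70\right) \left(-18\right) + 28 = 1260 + 28 = 1288$)
$F - 35488 = 1288 - 35488 = -34200$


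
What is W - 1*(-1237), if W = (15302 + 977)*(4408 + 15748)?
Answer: 328120761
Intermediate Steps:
W = 328119524 (W = 16279*20156 = 328119524)
W - 1*(-1237) = 328119524 - 1*(-1237) = 328119524 + 1237 = 328120761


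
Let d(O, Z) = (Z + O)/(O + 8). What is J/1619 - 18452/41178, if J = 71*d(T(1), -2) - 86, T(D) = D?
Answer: -50609917/100000773 ≈ -0.50609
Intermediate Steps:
d(O, Z) = (O + Z)/(8 + O)
J = -845/9 (J = 71*((1 - 2)/(8 + 1)) - 86 = 71*(-1/9) - 86 = -71/9 - 86 = -845/9 ≈ -93.889)
J/1619 - 18452/41178 = -845/9/1619 - 18452/41178 = -845/9*1/1619 - 18452*1/41178 = -845/14571 - 9226/20589 = -50609917/100000773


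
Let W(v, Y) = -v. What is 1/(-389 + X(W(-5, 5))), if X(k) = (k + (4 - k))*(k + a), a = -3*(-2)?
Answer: -1/345 ≈ -0.0028986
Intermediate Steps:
a = 6
X(k) = 24 + 4*k (X(k) = (k + (4 - k))*(k + 6) = 4*(6 + k) = 24 + 4*k)
1/(-389 + X(W(-5, 5))) = 1/(-389 + (24 + 4*(-1*(-5)))) = 1/(-389 + (24 + 4*5)) = 1/(-389 + (24 + 20)) = 1/(-389 + 44) = 1/(-345) = -1/345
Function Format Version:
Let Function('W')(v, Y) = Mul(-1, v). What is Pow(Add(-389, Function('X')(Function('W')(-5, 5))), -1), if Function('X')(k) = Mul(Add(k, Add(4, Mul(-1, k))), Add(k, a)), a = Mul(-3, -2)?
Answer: Rational(-1, 345) ≈ -0.0028986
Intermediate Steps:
a = 6
Function('X')(k) = Add(24, Mul(4, k)) (Function('X')(k) = Mul(Add(k, Add(4, Mul(-1, k))), Add(k, 6)) = Mul(4, Add(6, k)) = Add(24, Mul(4, k)))
Pow(Add(-389, Function('X')(Function('W')(-5, 5))), -1) = Pow(Add(-389, Add(24, Mul(4, Mul(-1, -5)))), -1) = Pow(Add(-389, Add(24, Mul(4, 5))), -1) = Pow(Add(-389, Add(24, 20)), -1) = Pow(Add(-389, 44), -1) = Pow(-345, -1) = Rational(-1, 345)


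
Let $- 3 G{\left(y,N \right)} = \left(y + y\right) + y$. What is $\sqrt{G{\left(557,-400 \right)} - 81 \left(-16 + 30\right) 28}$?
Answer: $i \sqrt{32309} \approx 179.75 i$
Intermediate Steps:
$G{\left(y,N \right)} = - y$ ($G{\left(y,N \right)} = - \frac{\left(y + y\right) + y}{3} = - \frac{2 y + y}{3} = - \frac{3 y}{3} = - y$)
$\sqrt{G{\left(557,-400 \right)} - 81 \left(-16 + 30\right) 28} = \sqrt{\left(-1\right) 557 - 81 \left(-16 + 30\right) 28} = \sqrt{-557 - 81 \cdot 14 \cdot 28} = \sqrt{-557 - 31752} = \sqrt{-32309} = i \sqrt{32309}$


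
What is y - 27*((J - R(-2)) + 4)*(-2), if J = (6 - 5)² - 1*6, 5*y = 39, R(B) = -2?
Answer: 309/5 ≈ 61.800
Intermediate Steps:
y = 39/5 (y = (⅕)*39 = 39/5 ≈ 7.8000)
J = -5 (J = 1² - 6 = 1 - 6 = -5)
y - 27*((J - R(-2)) + 4)*(-2) = 39/5 - 27*((-5 - 1*(-2)) + 4)*(-2) = 39/5 - 27*((-5 + 2) + 4)*(-2) = 39/5 - 27*(-3 + 4)*(-2) = 39/5 - 27*(-2) = 39/5 + 54 = 309/5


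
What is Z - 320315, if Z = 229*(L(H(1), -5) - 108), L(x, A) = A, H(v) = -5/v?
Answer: -346192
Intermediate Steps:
Z = -25877 (Z = 229*(-5 - 108) = 229*(-113) = -25877)
Z - 320315 = -25877 - 320315 = -346192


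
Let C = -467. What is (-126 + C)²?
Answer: 351649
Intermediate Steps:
(-126 + C)² = (-126 - 467)² = (-593)² = 351649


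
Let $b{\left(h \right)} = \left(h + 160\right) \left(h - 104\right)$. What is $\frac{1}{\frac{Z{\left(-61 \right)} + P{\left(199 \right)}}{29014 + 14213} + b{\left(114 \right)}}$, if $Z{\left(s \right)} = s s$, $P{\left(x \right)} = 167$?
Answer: $\frac{1601}{4386884} \approx 0.00036495$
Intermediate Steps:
$b{\left(h \right)} = \left(-104 + h\right) \left(160 + h\right)$ ($b{\left(h \right)} = \left(160 + h\right) \left(-104 + h\right) = \left(-104 + h\right) \left(160 + h\right)$)
$Z{\left(s \right)} = s^{2}$
$\frac{1}{\frac{Z{\left(-61 \right)} + P{\left(199 \right)}}{29014 + 14213} + b{\left(114 \right)}} = \frac{1}{\frac{\left(-61\right)^{2} + 167}{29014 + 14213} + \left(-16640 + 114^{2} + 56 \cdot 114\right)} = \frac{1}{\frac{3721 + 167}{43227} + \left(-16640 + 12996 + 6384\right)} = \frac{1}{3888 \cdot \frac{1}{43227} + 2740} = \frac{1}{\frac{144}{1601} + 2740} = \frac{1}{\frac{4386884}{1601}} = \frac{1601}{4386884}$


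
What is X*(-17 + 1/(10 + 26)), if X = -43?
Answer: 26273/36 ≈ 729.81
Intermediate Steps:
X*(-17 + 1/(10 + 26)) = -43*(-17 + 1/(10 + 26)) = -43*(-17 + 1/36) = -43*(-611/36) = 26273/36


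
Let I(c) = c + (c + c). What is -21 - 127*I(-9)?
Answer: 3408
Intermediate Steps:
I(c) = 3*c (I(c) = c + 2*c = 3*c)
-21 - 127*I(-9) = -21 - 381*(-9) = -21 - 127*(-27) = -21 + 3429 = 3408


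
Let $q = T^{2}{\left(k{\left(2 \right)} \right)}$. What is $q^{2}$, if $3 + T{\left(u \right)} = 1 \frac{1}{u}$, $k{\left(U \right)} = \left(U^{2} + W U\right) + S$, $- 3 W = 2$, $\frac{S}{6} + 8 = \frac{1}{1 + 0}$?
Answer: $\frac{16243247601}{193877776} \approx 83.781$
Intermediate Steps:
$S = -42$ ($S = -48 + \frac{6}{1 + 0} = -48 + \frac{6}{1} = -48 + 6 \cdot 1 = -48 + 6 = -42$)
$W = - \frac{2}{3}$ ($W = \left(- \frac{1}{3}\right) 2 = - \frac{2}{3} \approx -0.66667$)
$k{\left(U \right)} = -42 + U^{2} - \frac{2 U}{3}$ ($k{\left(U \right)} = \left(U^{2} - \frac{2 U}{3}\right) - 42 = -42 + U^{2} - \frac{2 U}{3}$)
$T{\left(u \right)} = -3 + \frac{1}{u}$ ($T{\left(u \right)} = -3 + 1 \frac{1}{u} = -3 + \frac{1}{u}$)
$q = \frac{127449}{13924}$ ($q = \left(-3 + \frac{1}{-42 + 2^{2} - \frac{4}{3}}\right)^{2} = \left(-3 + \frac{1}{-42 + 4 - \frac{4}{3}}\right)^{2} = \left(-3 + \frac{1}{- \frac{118}{3}}\right)^{2} = \left(-3 - \frac{3}{118}\right)^{2} = \left(- \frac{357}{118}\right)^{2} = \frac{127449}{13924} \approx 9.1532$)
$q^{2} = \left(\frac{127449}{13924}\right)^{2} = \frac{16243247601}{193877776}$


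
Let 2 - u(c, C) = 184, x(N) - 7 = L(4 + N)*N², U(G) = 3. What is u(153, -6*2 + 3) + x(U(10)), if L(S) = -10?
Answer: -265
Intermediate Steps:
x(N) = 7 - 10*N²
u(c, C) = -182 (u(c, C) = 2 - 1*184 = 2 - 184 = -182)
u(153, -6*2 + 3) + x(U(10)) = -182 + (7 - 10*3²) = -182 + (7 - 10*9) = -182 + (7 - 90) = -182 - 83 = -265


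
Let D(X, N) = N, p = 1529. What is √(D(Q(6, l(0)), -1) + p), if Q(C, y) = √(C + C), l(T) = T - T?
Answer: 2*√382 ≈ 39.090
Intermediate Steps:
l(T) = 0
Q(C, y) = √2*√C (Q(C, y) = √(2*C) = √2*√C)
√(D(Q(6, l(0)), -1) + p) = √(-1 + 1529) = √1528 = 2*√382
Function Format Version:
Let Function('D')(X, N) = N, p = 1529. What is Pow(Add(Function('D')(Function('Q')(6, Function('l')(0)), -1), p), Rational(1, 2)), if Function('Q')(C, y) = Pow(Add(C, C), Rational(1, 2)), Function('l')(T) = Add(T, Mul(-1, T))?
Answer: Mul(2, Pow(382, Rational(1, 2))) ≈ 39.090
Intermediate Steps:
Function('l')(T) = 0
Function('Q')(C, y) = Mul(Pow(2, Rational(1, 2)), Pow(C, Rational(1, 2))) (Function('Q')(C, y) = Pow(Mul(2, C), Rational(1, 2)) = Mul(Pow(2, Rational(1, 2)), Pow(C, Rational(1, 2))))
Pow(Add(Function('D')(Function('Q')(6, Function('l')(0)), -1), p), Rational(1, 2)) = Pow(Add(-1, 1529), Rational(1, 2)) = Pow(1528, Rational(1, 2)) = Mul(2, Pow(382, Rational(1, 2)))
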